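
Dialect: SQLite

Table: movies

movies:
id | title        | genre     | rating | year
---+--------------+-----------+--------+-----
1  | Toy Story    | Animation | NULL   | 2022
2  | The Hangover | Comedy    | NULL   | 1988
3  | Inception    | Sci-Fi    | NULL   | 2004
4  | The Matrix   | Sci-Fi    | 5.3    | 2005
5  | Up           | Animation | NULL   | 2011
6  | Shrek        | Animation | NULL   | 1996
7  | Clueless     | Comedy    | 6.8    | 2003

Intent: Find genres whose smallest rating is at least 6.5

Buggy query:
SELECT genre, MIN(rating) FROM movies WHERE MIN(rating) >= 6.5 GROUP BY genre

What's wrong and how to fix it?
Bug: Aggregates like MIN are computed per group after WHERE runs

Fix: Replace WHERE with HAVING after the GROUP BY

Corrected query:
SELECT genre, MIN(rating) FROM movies GROUP BY genre HAVING MIN(rating) >= 6.5

Result:
genre  | MIN(rating)
-------+------------
Comedy | 6.8        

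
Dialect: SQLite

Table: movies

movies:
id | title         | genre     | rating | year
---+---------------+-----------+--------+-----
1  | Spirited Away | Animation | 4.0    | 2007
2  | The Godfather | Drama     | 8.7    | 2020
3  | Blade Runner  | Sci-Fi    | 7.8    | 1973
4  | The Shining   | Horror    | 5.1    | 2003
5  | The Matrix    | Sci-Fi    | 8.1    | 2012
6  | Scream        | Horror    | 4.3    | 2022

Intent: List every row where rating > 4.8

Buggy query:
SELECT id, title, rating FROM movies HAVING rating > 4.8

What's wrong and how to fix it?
Bug: HAVING filters the output of aggregation, but this query has no GROUP BY and no aggregate functions, so SQLite rejects it (HAVING clause on a non-aggregate query); the condition here is per row

Fix: Replace HAVING with WHERE since the condition applies to individual rows

Corrected query:
SELECT id, title, rating FROM movies WHERE rating > 4.8

Result:
id | title         | rating
---+---------------+-------
2  | The Godfather | 8.7   
3  | Blade Runner  | 7.8   
4  | The Shining   | 5.1   
5  | The Matrix    | 8.1   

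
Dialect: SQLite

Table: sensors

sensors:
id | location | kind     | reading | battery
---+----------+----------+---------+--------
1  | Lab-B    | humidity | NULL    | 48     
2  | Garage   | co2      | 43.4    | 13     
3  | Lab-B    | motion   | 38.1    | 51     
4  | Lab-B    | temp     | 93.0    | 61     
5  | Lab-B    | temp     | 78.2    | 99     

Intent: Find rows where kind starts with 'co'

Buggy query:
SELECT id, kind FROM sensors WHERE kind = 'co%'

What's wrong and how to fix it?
Bug: '=' compares the literal string including the % character; pattern matching needs LIKE

Fix: Replace '=' with LIKE so 'co%' is treated as a pattern

Corrected query:
SELECT id, kind FROM sensors WHERE kind LIKE 'co%'

Result:
id | kind
---+-----
2  | co2 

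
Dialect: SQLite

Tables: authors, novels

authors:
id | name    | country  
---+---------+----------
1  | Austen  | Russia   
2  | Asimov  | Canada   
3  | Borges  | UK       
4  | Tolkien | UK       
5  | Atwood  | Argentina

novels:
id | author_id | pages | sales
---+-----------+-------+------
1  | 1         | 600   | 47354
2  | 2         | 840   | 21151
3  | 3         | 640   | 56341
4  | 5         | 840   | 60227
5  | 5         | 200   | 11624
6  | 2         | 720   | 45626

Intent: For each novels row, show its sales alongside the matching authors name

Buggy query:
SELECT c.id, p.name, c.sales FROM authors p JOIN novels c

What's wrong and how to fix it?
Bug: JOIN with no ON clause produces a cartesian product; every novels row pairs with every authors row

Fix: Specify the join condition linking the foreign key to the parent id

Corrected query:
SELECT c.id, p.name, c.sales FROM authors p JOIN novels c ON c.author_id = p.id

Result:
id | name   | sales
---+--------+------
1  | Austen | 47354
2  | Asimov | 21151
3  | Borges | 56341
4  | Atwood | 60227
5  | Atwood | 11624
6  | Asimov | 45626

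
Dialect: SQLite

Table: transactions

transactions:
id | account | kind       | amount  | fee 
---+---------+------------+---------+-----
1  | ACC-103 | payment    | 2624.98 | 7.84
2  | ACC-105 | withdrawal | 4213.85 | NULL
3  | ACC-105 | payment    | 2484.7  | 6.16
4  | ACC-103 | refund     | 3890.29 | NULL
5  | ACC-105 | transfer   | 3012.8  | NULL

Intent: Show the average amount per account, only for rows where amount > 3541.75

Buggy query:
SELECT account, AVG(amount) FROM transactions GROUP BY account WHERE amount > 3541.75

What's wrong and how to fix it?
Bug: WHERE cannot follow GROUP BY

Fix: Place WHERE between FROM and GROUP BY

Corrected query:
SELECT account, AVG(amount) FROM transactions WHERE amount > 3541.75 GROUP BY account

Result:
account | AVG(amount)
--------+------------
ACC-103 | 3890.29    
ACC-105 | 4213.85    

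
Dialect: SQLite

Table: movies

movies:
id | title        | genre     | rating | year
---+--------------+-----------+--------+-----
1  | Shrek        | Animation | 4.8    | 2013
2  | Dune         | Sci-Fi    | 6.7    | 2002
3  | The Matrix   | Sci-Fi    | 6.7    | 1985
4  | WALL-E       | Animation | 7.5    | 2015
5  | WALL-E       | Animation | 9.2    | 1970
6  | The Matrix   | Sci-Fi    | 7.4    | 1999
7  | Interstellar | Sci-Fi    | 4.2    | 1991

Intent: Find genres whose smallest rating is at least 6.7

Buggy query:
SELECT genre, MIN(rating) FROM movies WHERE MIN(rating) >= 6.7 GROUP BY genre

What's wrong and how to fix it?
Bug: Aggregates like MIN are computed per group after WHERE runs

Fix: Use HAVING for the per-group MIN condition

Corrected query:
SELECT genre, MIN(rating) FROM movies GROUP BY genre HAVING MIN(rating) >= 6.7

Result:
(no rows)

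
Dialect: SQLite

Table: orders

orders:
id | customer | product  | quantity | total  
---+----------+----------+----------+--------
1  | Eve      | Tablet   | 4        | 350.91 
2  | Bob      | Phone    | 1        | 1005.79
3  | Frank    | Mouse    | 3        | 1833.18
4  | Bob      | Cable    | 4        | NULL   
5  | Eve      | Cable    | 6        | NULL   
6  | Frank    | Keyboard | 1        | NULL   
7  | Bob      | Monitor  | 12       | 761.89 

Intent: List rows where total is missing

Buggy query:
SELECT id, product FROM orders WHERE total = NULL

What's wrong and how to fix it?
Bug: Comparing to NULL with '=' never matches; NULL = NULL is unknown, not true

Fix: Use IS NULL to test for NULL

Corrected query:
SELECT id, product FROM orders WHERE total IS NULL

Result:
id | product 
---+---------
4  | Cable   
5  | Cable   
6  | Keyboard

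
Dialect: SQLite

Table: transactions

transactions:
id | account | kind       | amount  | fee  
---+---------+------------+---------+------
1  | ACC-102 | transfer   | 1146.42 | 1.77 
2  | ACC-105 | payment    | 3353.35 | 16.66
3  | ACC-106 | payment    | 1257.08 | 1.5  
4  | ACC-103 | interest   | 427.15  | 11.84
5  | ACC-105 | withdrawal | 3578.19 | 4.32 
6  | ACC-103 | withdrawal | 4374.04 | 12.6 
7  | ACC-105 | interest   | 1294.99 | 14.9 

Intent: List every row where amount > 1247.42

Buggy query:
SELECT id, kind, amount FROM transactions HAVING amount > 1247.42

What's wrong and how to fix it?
Bug: This is a non-aggregate query (no GROUP BY, no aggregates), so in SQLite the HAVING clause is invalid here; a row-level condition belongs in WHERE

Fix: Use WHERE for row-level filtering

Corrected query:
SELECT id, kind, amount FROM transactions WHERE amount > 1247.42

Result:
id | kind       | amount 
---+------------+--------
2  | payment    | 3353.35
3  | payment    | 1257.08
5  | withdrawal | 3578.19
6  | withdrawal | 4374.04
7  | interest   | 1294.99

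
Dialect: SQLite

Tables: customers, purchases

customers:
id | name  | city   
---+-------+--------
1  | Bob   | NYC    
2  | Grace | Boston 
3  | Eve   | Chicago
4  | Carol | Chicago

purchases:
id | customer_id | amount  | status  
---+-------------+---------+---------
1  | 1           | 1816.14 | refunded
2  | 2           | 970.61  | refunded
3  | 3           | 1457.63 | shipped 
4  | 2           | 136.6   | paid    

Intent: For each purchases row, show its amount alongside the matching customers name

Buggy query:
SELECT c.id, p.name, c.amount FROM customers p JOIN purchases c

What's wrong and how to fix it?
Bug: JOIN with no ON clause produces a cartesian product; every purchases row pairs with every customers row

Fix: Add ON c.customer_id = p.id to the JOIN

Corrected query:
SELECT c.id, p.name, c.amount FROM customers p JOIN purchases c ON c.customer_id = p.id

Result:
id | name  | amount 
---+-------+--------
1  | Bob   | 1816.14
2  | Grace | 970.61 
3  | Eve   | 1457.63
4  | Grace | 136.6  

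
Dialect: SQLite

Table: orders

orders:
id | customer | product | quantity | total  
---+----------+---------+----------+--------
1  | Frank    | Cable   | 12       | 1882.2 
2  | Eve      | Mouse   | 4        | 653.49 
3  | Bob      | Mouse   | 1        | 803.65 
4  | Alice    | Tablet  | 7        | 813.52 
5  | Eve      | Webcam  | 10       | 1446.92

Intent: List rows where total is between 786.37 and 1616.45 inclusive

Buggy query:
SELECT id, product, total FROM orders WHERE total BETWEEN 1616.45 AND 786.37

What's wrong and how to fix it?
Bug: BETWEEN expects the lower bound first; with 1616.45 AND 786.37 the range is empty

Fix: Swap the bounds so the smaller value comes first

Corrected query:
SELECT id, product, total FROM orders WHERE total BETWEEN 786.37 AND 1616.45

Result:
id | product | total  
---+---------+--------
3  | Mouse   | 803.65 
4  | Tablet  | 813.52 
5  | Webcam  | 1446.92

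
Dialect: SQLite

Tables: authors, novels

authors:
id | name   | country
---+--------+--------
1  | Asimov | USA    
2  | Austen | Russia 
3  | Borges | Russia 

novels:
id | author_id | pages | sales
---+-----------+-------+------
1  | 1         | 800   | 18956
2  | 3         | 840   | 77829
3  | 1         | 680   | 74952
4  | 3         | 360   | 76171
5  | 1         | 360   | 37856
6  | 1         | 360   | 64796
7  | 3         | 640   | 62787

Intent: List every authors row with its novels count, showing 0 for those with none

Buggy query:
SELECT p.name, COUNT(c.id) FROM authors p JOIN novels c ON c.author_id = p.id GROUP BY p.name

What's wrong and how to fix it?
Bug: An inner join excludes parents with zero children

Fix: Switch to LEFT JOIN to retain unmatched parent rows

Corrected query:
SELECT p.name, COUNT(c.id) FROM authors p LEFT JOIN novels c ON c.author_id = p.id GROUP BY p.name

Result:
name   | COUNT(c.id)
-------+------------
Asimov | 4          
Austen | 0          
Borges | 3          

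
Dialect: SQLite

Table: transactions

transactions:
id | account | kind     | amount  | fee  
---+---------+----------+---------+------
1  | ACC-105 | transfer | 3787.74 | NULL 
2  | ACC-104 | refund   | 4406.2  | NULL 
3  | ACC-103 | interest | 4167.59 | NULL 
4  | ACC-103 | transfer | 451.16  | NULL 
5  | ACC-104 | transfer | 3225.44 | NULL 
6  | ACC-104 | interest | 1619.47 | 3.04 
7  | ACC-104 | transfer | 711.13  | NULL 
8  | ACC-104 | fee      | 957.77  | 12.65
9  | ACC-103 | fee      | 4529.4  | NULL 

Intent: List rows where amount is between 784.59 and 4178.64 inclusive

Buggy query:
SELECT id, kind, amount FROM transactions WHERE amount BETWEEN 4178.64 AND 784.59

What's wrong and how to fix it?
Bug: BETWEEN expects the lower bound first; with 4178.64 AND 784.59 the range is empty

Fix: Write BETWEEN 784.59 AND 4178.64

Corrected query:
SELECT id, kind, amount FROM transactions WHERE amount BETWEEN 784.59 AND 4178.64

Result:
id | kind     | amount 
---+----------+--------
1  | transfer | 3787.74
3  | interest | 4167.59
5  | transfer | 3225.44
6  | interest | 1619.47
8  | fee      | 957.77 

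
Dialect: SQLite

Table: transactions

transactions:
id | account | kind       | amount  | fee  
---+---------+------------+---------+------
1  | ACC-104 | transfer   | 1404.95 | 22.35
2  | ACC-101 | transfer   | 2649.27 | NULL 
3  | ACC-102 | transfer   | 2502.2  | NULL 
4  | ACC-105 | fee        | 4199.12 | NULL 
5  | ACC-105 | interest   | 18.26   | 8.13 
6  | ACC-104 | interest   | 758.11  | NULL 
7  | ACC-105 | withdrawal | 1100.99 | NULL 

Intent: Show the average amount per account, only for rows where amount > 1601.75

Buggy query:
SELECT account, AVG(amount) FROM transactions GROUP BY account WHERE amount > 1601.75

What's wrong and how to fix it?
Bug: WHERE cannot follow GROUP BY

Fix: Move the WHERE clause before GROUP BY

Corrected query:
SELECT account, AVG(amount) FROM transactions WHERE amount > 1601.75 GROUP BY account

Result:
account | AVG(amount)
--------+------------
ACC-101 | 2649.27    
ACC-102 | 2502.2     
ACC-105 | 4199.12    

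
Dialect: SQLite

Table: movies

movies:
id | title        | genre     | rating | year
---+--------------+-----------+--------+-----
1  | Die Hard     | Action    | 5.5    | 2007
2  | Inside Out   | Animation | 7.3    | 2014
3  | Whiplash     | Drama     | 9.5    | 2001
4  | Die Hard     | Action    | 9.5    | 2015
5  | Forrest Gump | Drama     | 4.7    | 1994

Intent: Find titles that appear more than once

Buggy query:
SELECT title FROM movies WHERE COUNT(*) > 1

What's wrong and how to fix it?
Bug: WHERE can't reference COUNT(*); aggregates are computed after WHERE

Fix: Group first, then use HAVING for the count condition

Corrected query:
SELECT title FROM movies GROUP BY title HAVING COUNT(*) > 1

Result:
title   
--------
Die Hard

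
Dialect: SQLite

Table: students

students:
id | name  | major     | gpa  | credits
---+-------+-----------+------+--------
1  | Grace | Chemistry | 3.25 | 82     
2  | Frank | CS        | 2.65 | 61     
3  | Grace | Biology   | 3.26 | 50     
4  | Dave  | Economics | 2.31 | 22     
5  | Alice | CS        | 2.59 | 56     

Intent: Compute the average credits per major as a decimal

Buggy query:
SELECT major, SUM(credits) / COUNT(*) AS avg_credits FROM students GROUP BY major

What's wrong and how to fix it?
Bug: SUM(credits) and COUNT(*) are both integers; the division truncates the fractional part

Fix: Multiply by 1.0 (or CAST to REAL) to force floating-point division

Corrected query:
SELECT major, SUM(credits) * 1.0 / COUNT(*) AS avg_credits FROM students GROUP BY major

Result:
major     | avg_credits
----------+------------
Biology   | 50         
CS        | 58.5       
Chemistry | 82         
Economics | 22         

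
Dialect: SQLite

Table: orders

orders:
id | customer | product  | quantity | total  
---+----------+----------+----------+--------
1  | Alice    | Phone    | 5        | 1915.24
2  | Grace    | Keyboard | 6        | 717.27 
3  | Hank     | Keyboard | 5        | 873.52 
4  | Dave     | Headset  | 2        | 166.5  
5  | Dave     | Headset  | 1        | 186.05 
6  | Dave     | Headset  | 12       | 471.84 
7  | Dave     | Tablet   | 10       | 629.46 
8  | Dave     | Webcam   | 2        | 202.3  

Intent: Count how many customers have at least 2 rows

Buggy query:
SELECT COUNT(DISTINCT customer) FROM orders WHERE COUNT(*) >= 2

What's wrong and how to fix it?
Bug: COUNT(*) cannot appear in WHERE; the per-group count doesn't exist yet

Fix: Use a subquery that GROUPs and filters with HAVING, then count its rows

Corrected query:
SELECT COUNT(*) FROM (SELECT customer FROM orders GROUP BY customer HAVING COUNT(*) >= 2)

Result:
COUNT(*)
--------
1       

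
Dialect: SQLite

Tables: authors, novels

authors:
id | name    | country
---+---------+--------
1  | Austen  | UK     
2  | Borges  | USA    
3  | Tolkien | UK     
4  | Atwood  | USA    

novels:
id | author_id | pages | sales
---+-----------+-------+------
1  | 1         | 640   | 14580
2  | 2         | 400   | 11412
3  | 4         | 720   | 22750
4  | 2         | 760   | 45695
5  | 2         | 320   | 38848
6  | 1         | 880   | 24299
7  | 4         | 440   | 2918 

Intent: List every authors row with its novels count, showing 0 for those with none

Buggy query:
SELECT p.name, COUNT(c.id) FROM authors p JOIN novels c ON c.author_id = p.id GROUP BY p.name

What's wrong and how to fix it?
Bug: An inner join excludes parents with zero children

Fix: Use LEFT JOIN so parents without children still appear (COUNT(c.id) gives 0)

Corrected query:
SELECT p.name, COUNT(c.id) FROM authors p LEFT JOIN novels c ON c.author_id = p.id GROUP BY p.name

Result:
name    | COUNT(c.id)
--------+------------
Atwood  | 2          
Austen  | 2          
Borges  | 3          
Tolkien | 0          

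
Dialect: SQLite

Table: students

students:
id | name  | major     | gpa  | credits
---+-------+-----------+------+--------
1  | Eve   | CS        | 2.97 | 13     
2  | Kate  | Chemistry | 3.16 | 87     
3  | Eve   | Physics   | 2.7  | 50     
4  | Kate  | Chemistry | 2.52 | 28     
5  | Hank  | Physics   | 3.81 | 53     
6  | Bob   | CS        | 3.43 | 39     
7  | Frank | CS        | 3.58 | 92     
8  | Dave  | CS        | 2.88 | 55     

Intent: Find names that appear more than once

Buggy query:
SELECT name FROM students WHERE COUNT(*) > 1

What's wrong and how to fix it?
Bug: WHERE can't reference COUNT(*); aggregates are computed after WHERE

Fix: Group first, then use HAVING for the count condition

Corrected query:
SELECT name FROM students GROUP BY name HAVING COUNT(*) > 1

Result:
name
----
Eve 
Kate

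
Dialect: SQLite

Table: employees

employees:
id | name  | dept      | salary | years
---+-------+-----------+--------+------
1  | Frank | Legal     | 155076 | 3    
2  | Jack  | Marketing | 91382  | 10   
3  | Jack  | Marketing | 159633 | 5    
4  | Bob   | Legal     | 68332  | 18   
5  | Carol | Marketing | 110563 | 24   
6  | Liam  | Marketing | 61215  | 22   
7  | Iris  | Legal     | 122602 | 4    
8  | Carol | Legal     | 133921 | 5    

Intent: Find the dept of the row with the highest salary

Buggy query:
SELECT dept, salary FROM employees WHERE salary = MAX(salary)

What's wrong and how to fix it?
Bug: WHERE is evaluated per row; an aggregate over the whole table isn't defined there

Fix: Use a subquery: WHERE salary = (SELECT MAX(salary) FROM employees)

Corrected query:
SELECT dept, salary FROM employees WHERE salary = (SELECT MAX(salary) FROM employees)

Result:
dept      | salary
----------+-------
Marketing | 159633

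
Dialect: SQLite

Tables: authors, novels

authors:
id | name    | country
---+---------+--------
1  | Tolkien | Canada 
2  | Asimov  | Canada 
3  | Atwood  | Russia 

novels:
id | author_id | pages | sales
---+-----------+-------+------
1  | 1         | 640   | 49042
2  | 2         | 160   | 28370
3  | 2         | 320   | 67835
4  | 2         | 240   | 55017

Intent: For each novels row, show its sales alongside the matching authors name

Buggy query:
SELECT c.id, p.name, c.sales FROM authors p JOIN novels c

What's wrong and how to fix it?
Bug: Missing join condition: each novels row is matched to all authors rows instead of just its own

Fix: Specify the join condition linking the foreign key to the parent id

Corrected query:
SELECT c.id, p.name, c.sales FROM authors p JOIN novels c ON c.author_id = p.id

Result:
id | name    | sales
---+---------+------
1  | Tolkien | 49042
2  | Asimov  | 28370
3  | Asimov  | 67835
4  | Asimov  | 55017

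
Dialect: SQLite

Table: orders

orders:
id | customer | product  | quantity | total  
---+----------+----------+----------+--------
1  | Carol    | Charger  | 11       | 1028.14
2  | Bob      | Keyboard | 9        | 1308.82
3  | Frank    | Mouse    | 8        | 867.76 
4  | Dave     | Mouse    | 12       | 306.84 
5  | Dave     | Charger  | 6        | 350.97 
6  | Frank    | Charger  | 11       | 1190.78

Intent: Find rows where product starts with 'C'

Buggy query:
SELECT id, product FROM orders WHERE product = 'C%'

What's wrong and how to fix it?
Bug: '=' compares the literal string including the % character; pattern matching needs LIKE

Fix: Use LIKE for wildcard pattern matching

Corrected query:
SELECT id, product FROM orders WHERE product LIKE 'C%'

Result:
id | product
---+--------
1  | Charger
5  | Charger
6  | Charger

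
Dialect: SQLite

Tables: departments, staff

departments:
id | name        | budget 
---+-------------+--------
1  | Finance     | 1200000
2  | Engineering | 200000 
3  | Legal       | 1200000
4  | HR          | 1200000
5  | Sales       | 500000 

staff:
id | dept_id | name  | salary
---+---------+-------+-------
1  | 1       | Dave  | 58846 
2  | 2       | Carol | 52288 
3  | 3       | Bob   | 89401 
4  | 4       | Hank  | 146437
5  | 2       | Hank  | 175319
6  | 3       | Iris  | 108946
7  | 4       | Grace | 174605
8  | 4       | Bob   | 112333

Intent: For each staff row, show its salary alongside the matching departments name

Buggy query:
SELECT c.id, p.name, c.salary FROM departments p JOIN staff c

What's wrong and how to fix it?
Bug: Missing join condition: each staff row is matched to all departments rows instead of just its own

Fix: Specify the join condition linking the foreign key to the parent id

Corrected query:
SELECT c.id, p.name, c.salary FROM departments p JOIN staff c ON c.dept_id = p.id

Result:
id | name        | salary
---+-------------+-------
1  | Finance     | 58846 
2  | Engineering | 52288 
3  | Legal       | 89401 
4  | HR          | 146437
5  | Engineering | 175319
6  | Legal       | 108946
7  | HR          | 174605
8  | HR          | 112333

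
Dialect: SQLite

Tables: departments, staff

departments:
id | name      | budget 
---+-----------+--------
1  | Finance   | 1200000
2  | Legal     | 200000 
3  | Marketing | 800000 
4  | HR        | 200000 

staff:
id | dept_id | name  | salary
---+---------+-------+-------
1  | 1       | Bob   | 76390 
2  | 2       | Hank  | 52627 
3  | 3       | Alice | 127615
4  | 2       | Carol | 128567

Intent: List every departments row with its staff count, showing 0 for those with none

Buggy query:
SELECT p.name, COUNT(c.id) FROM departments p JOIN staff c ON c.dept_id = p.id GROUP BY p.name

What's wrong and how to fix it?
Bug: INNER JOIN drops departments rows that have no matching staff rows

Fix: Switch to LEFT JOIN to retain unmatched parent rows

Corrected query:
SELECT p.name, COUNT(c.id) FROM departments p LEFT JOIN staff c ON c.dept_id = p.id GROUP BY p.name

Result:
name      | COUNT(c.id)
----------+------------
Finance   | 1          
HR        | 0          
Legal     | 2          
Marketing | 1          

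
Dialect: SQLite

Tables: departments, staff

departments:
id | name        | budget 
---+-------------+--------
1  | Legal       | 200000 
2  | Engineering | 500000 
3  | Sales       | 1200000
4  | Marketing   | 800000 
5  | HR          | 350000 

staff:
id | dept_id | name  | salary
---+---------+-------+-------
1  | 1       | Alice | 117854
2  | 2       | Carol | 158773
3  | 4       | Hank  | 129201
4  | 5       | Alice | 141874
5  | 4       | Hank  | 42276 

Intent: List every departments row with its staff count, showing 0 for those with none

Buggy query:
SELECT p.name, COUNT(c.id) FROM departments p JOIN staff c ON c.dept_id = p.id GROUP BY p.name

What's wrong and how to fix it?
Bug: INNER JOIN drops departments rows that have no matching staff rows

Fix: Switch to LEFT JOIN to retain unmatched parent rows

Corrected query:
SELECT p.name, COUNT(c.id) FROM departments p LEFT JOIN staff c ON c.dept_id = p.id GROUP BY p.name

Result:
name        | COUNT(c.id)
------------+------------
Engineering | 1          
HR          | 1          
Legal       | 1          
Marketing   | 2          
Sales       | 0          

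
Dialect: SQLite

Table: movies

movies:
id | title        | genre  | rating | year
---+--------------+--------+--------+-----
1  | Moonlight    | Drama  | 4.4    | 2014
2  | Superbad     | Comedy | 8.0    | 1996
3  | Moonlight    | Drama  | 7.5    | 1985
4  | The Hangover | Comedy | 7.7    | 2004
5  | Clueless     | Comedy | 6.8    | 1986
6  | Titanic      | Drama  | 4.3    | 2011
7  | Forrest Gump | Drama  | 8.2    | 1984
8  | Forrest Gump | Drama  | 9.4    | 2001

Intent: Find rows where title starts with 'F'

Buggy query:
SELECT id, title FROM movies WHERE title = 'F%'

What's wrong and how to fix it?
Bug: Wildcards only work with LIKE; '=' treats '%' as a literal character

Fix: Use LIKE for wildcard pattern matching

Corrected query:
SELECT id, title FROM movies WHERE title LIKE 'F%'

Result:
id | title       
---+-------------
7  | Forrest Gump
8  | Forrest Gump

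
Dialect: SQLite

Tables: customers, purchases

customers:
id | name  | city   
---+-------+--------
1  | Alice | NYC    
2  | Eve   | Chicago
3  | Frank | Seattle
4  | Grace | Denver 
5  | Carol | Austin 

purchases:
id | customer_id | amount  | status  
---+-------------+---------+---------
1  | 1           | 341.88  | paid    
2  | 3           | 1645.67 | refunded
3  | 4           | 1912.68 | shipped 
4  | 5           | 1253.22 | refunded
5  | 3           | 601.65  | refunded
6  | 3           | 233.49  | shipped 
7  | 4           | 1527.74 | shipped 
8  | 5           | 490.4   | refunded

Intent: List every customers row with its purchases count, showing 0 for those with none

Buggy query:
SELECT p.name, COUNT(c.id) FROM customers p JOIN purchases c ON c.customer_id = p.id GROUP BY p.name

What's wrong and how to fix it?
Bug: INNER JOIN drops customers rows that have no matching purchases rows

Fix: Switch to LEFT JOIN to retain unmatched parent rows

Corrected query:
SELECT p.name, COUNT(c.id) FROM customers p LEFT JOIN purchases c ON c.customer_id = p.id GROUP BY p.name

Result:
name  | COUNT(c.id)
------+------------
Alice | 1          
Carol | 2          
Eve   | 0          
Frank | 3          
Grace | 2          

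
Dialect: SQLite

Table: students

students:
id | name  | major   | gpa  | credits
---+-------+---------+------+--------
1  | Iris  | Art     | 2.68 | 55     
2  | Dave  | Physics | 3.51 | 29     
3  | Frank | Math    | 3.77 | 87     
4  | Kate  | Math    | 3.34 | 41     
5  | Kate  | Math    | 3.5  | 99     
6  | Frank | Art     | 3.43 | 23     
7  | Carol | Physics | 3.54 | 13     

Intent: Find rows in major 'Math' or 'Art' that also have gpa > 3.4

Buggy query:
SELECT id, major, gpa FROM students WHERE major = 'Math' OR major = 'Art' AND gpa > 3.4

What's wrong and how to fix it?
Bug: AND binds tighter than OR, so this parses as major = 'Math' OR (major = 'Art' AND gpa > 3.4)

Fix: Add parentheses around the OR so the AND applies to both alternatives

Corrected query:
SELECT id, major, gpa FROM students WHERE (major = 'Math' OR major = 'Art') AND gpa > 3.4

Result:
id | major | gpa 
---+-------+-----
3  | Math  | 3.77
5  | Math  | 3.5 
6  | Art   | 3.43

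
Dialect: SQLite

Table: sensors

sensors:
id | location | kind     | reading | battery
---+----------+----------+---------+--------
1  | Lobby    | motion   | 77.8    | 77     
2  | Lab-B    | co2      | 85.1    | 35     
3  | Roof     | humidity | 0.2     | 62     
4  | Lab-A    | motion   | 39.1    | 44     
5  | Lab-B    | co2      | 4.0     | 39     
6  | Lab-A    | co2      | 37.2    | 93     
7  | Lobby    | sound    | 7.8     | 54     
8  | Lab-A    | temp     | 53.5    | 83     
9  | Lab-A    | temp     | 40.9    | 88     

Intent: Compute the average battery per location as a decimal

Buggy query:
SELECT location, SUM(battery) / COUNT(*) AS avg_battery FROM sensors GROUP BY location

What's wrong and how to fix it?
Bug: Both operands are integers, so '/' performs integer division and truncates

Fix: Multiply by 1.0 (or CAST to REAL) to force floating-point division

Corrected query:
SELECT location, SUM(battery) * 1.0 / COUNT(*) AS avg_battery FROM sensors GROUP BY location

Result:
location | avg_battery
---------+------------
Lab-A    | 77         
Lab-B    | 37         
Lobby    | 65.5       
Roof     | 62         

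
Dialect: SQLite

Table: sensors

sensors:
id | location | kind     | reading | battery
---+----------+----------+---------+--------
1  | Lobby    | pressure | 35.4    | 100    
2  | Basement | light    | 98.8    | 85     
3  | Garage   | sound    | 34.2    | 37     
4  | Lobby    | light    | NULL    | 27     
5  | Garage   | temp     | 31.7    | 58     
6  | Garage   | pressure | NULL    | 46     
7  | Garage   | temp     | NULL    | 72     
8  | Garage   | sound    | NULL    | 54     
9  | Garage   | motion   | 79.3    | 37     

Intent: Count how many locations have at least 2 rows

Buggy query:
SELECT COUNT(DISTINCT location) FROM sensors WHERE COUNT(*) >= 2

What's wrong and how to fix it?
Bug: WHERE filters individual rows, not groups, so a group-level COUNT is invalid there

Fix: Group first with HAVING COUNT(*) >= 2, then COUNT the resulting groups

Corrected query:
SELECT COUNT(*) FROM (SELECT location FROM sensors GROUP BY location HAVING COUNT(*) >= 2)

Result:
COUNT(*)
--------
2       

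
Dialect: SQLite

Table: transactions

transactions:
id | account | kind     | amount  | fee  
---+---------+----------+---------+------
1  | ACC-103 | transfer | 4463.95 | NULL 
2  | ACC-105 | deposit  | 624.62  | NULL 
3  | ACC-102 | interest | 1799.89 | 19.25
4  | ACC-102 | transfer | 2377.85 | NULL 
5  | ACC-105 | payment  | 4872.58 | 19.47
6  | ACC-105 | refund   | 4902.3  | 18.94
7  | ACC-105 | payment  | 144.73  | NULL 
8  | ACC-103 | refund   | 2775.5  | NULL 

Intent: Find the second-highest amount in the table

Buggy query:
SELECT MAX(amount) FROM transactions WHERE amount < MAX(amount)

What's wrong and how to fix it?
Bug: MAX(amount) on the right of the comparison is an aggregate-in-WHERE error

Fix: Put the inner MAX in a scalar subquery

Corrected query:
SELECT MAX(amount) FROM transactions WHERE amount < (SELECT MAX(amount) FROM transactions)

Result:
MAX(amount)
-----------
4872.58    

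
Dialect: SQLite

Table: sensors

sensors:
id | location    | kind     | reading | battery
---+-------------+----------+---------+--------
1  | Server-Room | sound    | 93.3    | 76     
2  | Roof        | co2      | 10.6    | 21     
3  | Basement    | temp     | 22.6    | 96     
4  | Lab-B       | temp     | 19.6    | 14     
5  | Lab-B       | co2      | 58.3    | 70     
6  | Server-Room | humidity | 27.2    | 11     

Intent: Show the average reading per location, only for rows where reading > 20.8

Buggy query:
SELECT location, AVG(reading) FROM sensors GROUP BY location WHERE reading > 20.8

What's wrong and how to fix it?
Bug: WHERE cannot follow GROUP BY

Fix: Place WHERE between FROM and GROUP BY

Corrected query:
SELECT location, AVG(reading) FROM sensors WHERE reading > 20.8 GROUP BY location

Result:
location    | AVG(reading)
------------+-------------
Basement    | 22.6        
Lab-B       | 58.3        
Server-Room | 60.25       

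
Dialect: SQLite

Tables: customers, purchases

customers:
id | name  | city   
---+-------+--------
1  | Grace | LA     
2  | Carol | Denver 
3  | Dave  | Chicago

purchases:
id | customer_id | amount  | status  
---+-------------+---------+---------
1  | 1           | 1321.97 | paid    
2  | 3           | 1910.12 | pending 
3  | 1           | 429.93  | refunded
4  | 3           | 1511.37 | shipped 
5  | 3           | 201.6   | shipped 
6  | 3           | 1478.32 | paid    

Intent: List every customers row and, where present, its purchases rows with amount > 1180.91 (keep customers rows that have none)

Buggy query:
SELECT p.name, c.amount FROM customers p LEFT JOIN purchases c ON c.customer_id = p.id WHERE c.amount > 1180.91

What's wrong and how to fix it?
Bug: A WHERE condition on the right-hand table after LEFT JOIN drops unmatched parents

Fix: Put 'c.amount > 1180.91' in the JOIN's ON clause instead of WHERE

Corrected query:
SELECT p.name, c.amount FROM customers p LEFT JOIN purchases c ON c.customer_id = p.id AND c.amount > 1180.91

Result:
name  | amount 
------+--------
Grace | 1321.97
Carol | NULL   
Dave  | 1478.32
Dave  | 1511.37
Dave  | 1910.12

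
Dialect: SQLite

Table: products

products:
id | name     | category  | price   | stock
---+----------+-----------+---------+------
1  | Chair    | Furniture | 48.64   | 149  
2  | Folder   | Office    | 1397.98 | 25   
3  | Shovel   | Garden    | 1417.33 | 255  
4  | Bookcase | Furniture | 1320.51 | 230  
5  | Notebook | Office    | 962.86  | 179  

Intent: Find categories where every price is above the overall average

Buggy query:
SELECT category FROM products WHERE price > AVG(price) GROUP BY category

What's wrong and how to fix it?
Bug: AVG() is an aggregate; it can't sit directly in WHERE

Fix: Compute the overall average in a scalar subquery and compare each group's MIN against it in HAVING

Corrected query:
SELECT category FROM products GROUP BY category HAVING MIN(price) > (SELECT AVG(price) FROM products)

Result:
category
--------
Garden  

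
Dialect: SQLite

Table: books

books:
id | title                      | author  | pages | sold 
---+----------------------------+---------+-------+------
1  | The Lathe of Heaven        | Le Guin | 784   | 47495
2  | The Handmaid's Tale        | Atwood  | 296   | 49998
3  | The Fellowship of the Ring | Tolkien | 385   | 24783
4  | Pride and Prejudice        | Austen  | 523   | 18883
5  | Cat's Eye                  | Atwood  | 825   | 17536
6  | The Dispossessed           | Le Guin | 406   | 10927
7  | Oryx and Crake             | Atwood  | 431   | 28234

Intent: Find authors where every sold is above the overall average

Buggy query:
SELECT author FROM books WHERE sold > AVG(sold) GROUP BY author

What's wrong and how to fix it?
Bug: WHERE evaluates per row before aggregation, so AVG() is unavailable

Fix: Use a subquery for AVG and a HAVING MIN(...) filter so the condition holds for every row in the group

Corrected query:
SELECT author FROM books GROUP BY author HAVING MIN(sold) > (SELECT AVG(sold) FROM books)

Result:
(no rows)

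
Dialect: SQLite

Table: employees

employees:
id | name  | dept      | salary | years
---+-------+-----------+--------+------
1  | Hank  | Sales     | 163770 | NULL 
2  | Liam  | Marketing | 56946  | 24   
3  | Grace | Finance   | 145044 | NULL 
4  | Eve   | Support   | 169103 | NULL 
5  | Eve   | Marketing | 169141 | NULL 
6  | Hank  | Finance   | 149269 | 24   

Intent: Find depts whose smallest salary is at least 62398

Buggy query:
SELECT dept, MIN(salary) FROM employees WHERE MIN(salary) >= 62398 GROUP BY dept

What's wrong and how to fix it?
Bug: MIN() in WHERE is a misuse of aggregate

Fix: Use HAVING for the per-group MIN condition

Corrected query:
SELECT dept, MIN(salary) FROM employees GROUP BY dept HAVING MIN(salary) >= 62398

Result:
dept    | MIN(salary)
--------+------------
Finance | 145044     
Sales   | 163770     
Support | 169103     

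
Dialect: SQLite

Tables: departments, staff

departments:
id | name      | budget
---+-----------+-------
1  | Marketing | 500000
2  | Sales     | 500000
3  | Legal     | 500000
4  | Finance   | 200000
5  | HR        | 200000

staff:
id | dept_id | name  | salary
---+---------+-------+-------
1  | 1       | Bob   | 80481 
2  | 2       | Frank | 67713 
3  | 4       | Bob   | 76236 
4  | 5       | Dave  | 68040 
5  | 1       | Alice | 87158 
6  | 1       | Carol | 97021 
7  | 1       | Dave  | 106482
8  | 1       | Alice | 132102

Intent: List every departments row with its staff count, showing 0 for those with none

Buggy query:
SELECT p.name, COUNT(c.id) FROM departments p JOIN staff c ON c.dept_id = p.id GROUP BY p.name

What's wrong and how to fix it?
Bug: INNER JOIN drops departments rows that have no matching staff rows

Fix: Use LEFT JOIN so parents without children still appear (COUNT(c.id) gives 0)

Corrected query:
SELECT p.name, COUNT(c.id) FROM departments p LEFT JOIN staff c ON c.dept_id = p.id GROUP BY p.name

Result:
name      | COUNT(c.id)
----------+------------
Finance   | 1          
HR        | 1          
Legal     | 0          
Marketing | 5          
Sales     | 1          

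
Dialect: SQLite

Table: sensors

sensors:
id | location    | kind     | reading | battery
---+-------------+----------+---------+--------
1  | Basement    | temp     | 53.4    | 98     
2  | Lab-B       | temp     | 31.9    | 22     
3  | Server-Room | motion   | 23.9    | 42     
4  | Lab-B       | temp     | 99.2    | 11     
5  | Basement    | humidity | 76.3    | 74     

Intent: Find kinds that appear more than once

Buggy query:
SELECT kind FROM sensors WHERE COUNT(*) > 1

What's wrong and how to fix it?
Bug: WHERE can't reference COUNT(*); aggregates are computed after WHERE

Fix: GROUP BY kind, then filter groups with HAVING COUNT(*) > 1

Corrected query:
SELECT kind FROM sensors GROUP BY kind HAVING COUNT(*) > 1

Result:
kind
----
temp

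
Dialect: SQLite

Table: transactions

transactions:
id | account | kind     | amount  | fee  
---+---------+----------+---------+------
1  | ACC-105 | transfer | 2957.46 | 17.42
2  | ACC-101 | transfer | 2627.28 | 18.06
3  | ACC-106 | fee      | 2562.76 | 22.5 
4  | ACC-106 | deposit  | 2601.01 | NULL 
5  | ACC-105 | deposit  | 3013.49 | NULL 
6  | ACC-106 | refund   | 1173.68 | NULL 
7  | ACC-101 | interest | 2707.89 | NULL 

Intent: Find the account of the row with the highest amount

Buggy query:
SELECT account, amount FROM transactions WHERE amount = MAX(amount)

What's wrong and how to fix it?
Bug: WHERE is evaluated per row; an aggregate over the whole table isn't defined there

Fix: Wrap MAX in a scalar subquery so WHERE compares against a single value

Corrected query:
SELECT account, amount FROM transactions WHERE amount = (SELECT MAX(amount) FROM transactions)

Result:
account | amount 
--------+--------
ACC-105 | 3013.49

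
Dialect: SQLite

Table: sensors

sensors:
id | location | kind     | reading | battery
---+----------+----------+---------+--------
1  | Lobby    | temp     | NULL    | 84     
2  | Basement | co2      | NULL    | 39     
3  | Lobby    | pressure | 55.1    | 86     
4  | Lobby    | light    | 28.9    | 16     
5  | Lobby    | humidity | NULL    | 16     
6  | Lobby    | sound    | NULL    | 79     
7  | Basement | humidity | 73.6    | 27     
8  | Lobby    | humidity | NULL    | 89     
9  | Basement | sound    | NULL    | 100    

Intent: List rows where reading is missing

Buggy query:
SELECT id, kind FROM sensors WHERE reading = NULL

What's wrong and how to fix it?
Bug: '= NULL' is always unknown in SQL three-valued logic, so no rows match

Fix: Use IS NULL to test for NULL

Corrected query:
SELECT id, kind FROM sensors WHERE reading IS NULL

Result:
id | kind    
---+---------
1  | temp    
2  | co2     
5  | humidity
6  | sound   
8  | humidity
9  | sound   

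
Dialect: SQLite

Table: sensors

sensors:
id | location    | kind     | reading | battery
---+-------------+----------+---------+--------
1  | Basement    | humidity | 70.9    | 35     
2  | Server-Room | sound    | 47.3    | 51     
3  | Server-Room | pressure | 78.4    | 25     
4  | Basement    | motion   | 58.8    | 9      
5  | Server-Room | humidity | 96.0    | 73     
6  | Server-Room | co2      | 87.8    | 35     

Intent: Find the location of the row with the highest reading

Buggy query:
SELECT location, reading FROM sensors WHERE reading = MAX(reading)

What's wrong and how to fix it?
Bug: MAX(reading) is an aggregate and cannot be used directly in WHERE

Fix: Use a subquery: WHERE reading = (SELECT MAX(reading) FROM sensors)

Corrected query:
SELECT location, reading FROM sensors WHERE reading = (SELECT MAX(reading) FROM sensors)

Result:
location    | reading
------------+--------
Server-Room | 96     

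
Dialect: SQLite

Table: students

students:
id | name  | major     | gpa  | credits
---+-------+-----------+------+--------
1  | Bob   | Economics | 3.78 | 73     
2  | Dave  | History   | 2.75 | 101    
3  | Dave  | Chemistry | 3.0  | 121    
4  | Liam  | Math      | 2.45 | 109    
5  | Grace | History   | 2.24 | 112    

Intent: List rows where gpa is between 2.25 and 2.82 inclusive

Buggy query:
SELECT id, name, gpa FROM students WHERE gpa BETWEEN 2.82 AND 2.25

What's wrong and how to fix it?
Bug: The bounds are reversed; BETWEEN a AND b requires a <= b to match anything

Fix: Swap the bounds so the smaller value comes first

Corrected query:
SELECT id, name, gpa FROM students WHERE gpa BETWEEN 2.25 AND 2.82

Result:
id | name | gpa 
---+------+-----
2  | Dave | 2.75
4  | Liam | 2.45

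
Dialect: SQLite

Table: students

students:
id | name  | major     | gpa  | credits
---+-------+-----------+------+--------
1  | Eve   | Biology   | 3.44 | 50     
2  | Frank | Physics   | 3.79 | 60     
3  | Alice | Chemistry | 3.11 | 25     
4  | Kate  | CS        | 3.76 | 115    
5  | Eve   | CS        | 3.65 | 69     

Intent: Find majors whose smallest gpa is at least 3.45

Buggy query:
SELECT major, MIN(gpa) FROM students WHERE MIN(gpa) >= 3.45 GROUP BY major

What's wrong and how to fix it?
Bug: MIN() in WHERE is a misuse of aggregate

Fix: Replace WHERE with HAVING after the GROUP BY

Corrected query:
SELECT major, MIN(gpa) FROM students GROUP BY major HAVING MIN(gpa) >= 3.45

Result:
major   | MIN(gpa)
--------+---------
CS      | 3.65    
Physics | 3.79    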